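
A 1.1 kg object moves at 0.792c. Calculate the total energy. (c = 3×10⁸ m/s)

γ = 1/√(1 - 0.792²) = 1.638
mc² = 1.1 × (3×10⁸)² = 9.900×10¹⁶ J
E = γmc² = 1.638 × 9.900×10¹⁶ = 1.622×10¹⁷ J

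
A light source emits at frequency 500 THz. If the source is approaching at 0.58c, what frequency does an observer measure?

β = v/c = 0.58
(1+β)/(1-β) = 1.58/0.42 = 3.762
Doppler factor = √(3.762) = 1.9396
f_obs = 500 × 1.9396 = 969.8 THz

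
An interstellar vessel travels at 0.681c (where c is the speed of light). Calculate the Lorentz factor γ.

v/c = 0.681, so (v/c)² = 0.463761
1 - (v/c)² = 0.536239
γ = 1/√(0.536239) = 1.366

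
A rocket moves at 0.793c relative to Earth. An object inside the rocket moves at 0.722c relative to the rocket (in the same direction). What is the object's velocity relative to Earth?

u = (u' + v)/(1 + u'v/c²)
Numerator: 0.722 + 0.793 = 1.515
Denominator: 1 + 0.572546 = 1.572546
u = 1.515/1.572546 = 0.9634c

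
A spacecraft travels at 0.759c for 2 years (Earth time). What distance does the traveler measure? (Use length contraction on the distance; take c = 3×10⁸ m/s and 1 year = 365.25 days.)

Earth distance: d = v × t = 0.759c × 2 yr = 1.4371×10¹⁶ m
γ = 1.5359
d' = d/γ = 1.4371×10¹⁶/1.5359 = 9.357×10¹⁵ m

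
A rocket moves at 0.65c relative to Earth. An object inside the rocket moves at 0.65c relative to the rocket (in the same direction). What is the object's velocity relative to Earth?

u = (u' + v)/(1 + u'v/c²)
Numerator: 0.65 + 0.65 = 1.3
Denominator: 1 + 0.4225 = 1.4225
u = 1.3/1.4225 = 0.9139c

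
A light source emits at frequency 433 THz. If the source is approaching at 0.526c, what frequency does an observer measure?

β = v/c = 0.526
(1+β)/(1-β) = 1.526/0.474 = 3.2194
Doppler factor = √(3.2194) = 1.7943
f_obs = 433 × 1.7943 = 776.9 THz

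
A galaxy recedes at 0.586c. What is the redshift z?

β = 0.586
(1+β)/(1-β) = 1.586/0.414 = 3.831
√(3.831) = 1.9573
z = 1.9573 - 1 = 0.9573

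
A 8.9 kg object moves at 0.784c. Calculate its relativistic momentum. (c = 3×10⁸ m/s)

γ = 1/√(1 - 0.784²) = 1.611
v = 0.784 × 3×10⁸ = 2.352×10⁸ m/s
p = γmv = 1.611 × 8.9 × 2.352×10⁸ = 3.372×10⁹ kg·m/s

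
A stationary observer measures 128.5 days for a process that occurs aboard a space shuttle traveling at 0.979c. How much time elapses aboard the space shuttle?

Dilated time Δt = 128.5 days
γ = 1/√(1 - 0.979²) = 4.905
Δt₀ = Δt/γ = 128.5/4.905 = 26.20 days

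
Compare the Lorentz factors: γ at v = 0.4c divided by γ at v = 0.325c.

γ₁ = 1/√(1 - 0.4²) = 1.091
γ₂ = 1/√(1 - 0.325²) = 1.057
γ₁/γ₂ = 1.091/1.057 = 1.032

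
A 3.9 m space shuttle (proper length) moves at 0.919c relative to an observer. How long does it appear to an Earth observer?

Proper length L₀ = 3.9 m
γ = 1/√(1 - 0.919²) = 2.536
L = L₀/γ = 3.9/2.536 = 1.538 m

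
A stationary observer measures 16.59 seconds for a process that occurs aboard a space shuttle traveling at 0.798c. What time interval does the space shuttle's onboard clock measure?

Dilated time Δt = 16.59 seconds
γ = 1/√(1 - 0.798²) = 1.6593
Δt₀ = Δt/γ = 16.59/1.6593 = 9.998 seconds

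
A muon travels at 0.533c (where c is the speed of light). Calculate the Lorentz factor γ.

v/c = 0.533, so (v/c)² = 0.284089
1 - (v/c)² = 0.715911
γ = 1/√(0.715911) = 1.182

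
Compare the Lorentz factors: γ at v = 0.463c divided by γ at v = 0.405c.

γ₁ = 1/√(1 - 0.463²) = 1.1282
γ₂ = 1/√(1 - 0.405²) = 1.0937
γ₁/γ₂ = 1.1282/1.0937 = 1.032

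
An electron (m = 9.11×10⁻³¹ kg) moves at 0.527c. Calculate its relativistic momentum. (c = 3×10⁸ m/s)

γ = 1/√(1 - 0.527²) = 1.177
v = 0.527 × 3×10⁸ = 1.581×10⁸ m/s
p = γmv = 1.177 × 9.11×10⁻³¹ × 1.581×10⁸ = 1.695×10⁻²² kg·m/s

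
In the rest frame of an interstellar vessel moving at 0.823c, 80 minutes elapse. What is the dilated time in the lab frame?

Proper time Δt₀ = 80 minutes
γ = 1/√(1 - 0.823²) = 1.760
Δt = γΔt₀ = 1.760 × 80 = 140.8 minutes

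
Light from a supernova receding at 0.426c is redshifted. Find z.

β = 0.426
(1+β)/(1-β) = 1.426/0.574 = 2.4843
√(2.4843) = 1.5762
z = 1.5762 - 1 = 0.5762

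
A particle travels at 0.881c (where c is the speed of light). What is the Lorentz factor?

v/c = 0.881, so (v/c)² = 0.776161
1 - (v/c)² = 0.223839
γ = 1/√(0.223839) = 2.114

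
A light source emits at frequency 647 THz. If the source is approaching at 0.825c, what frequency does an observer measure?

β = v/c = 0.825
(1+β)/(1-β) = 1.825/0.175 = 10.429
Doppler factor = √(10.429) = 3.229
f_obs = 647 × 3.229 = 2089 THz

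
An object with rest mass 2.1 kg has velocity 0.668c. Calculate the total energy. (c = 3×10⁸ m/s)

γ = 1/√(1 - 0.668²) = 1.344
mc² = 2.1 × (3×10⁸)² = 1.890×10¹⁷ J
E = γmc² = 1.344 × 1.890×10¹⁷ = 2.540×10¹⁷ J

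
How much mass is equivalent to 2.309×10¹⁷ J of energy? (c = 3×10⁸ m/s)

From E = mc², we get m = E/c²
c² = (3×10⁸)² = 9×10¹⁶ m²/s²
m = 2.309×10¹⁷ / 9×10¹⁶ = 2.566 kg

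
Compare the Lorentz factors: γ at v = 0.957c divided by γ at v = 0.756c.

γ₁ = 1/√(1 - 0.957²) = 3.447
γ₂ = 1/√(1 - 0.756²) = 1.528
γ₁/γ₂ = 3.447/1.528 = 2.256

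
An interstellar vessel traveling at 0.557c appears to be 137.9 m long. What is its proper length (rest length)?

Contracted length L = 137.9 m
γ = 1/√(1 - 0.557²) = 1.204
L₀ = γL = 1.204 × 137.9 = 166.0 m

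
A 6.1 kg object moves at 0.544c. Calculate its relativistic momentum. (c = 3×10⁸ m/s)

γ = 1/√(1 - 0.544²) = 1.1918
v = 0.544 × 3×10⁸ = 1.632×10⁸ m/s
p = γmv = 1.1918 × 6.1 × 1.632×10⁸ = 1.186×10⁹ kg·m/s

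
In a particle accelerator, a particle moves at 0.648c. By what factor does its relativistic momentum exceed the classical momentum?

p_rel = γmv, p_class = mv
Ratio = γ = 1/√(1 - 0.648²)
= 1/√(0.580096) = 1.313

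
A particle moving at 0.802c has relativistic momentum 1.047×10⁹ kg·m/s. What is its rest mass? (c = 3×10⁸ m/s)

γ = 1/√(1 - 0.802²) = 1.6741
v = 0.802 × 3×10⁸ = 2.406×10⁸ m/s
m = p/(γv) = 1.047×10⁹/(1.6741 × 2.406×10⁸) = 2.599 kg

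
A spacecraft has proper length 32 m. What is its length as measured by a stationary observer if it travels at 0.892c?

Proper length L₀ = 32 m
γ = 1/√(1 - 0.892²) = 2.212
L = L₀/γ = 32/2.212 = 14.47 m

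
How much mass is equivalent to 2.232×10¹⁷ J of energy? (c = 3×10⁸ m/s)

From E = mc², we get m = E/c²
c² = (3×10⁸)² = 9×10¹⁶ m²/s²
m = 2.232×10¹⁷ / 9×10¹⁶ = 2.480 kg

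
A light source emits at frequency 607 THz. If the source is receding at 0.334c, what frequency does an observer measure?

β = v/c = 0.334
(1-β)/(1+β) = 0.666/1.334 = 0.4993
Doppler factor = √(0.4993) = 0.7066
f_obs = 607 × 0.7066 = 428.9 THz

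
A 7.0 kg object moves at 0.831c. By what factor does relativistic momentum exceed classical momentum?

p_rel = γmv, p_class = mv
Ratio = γ = 1/√(1 - 0.831²) = 1.798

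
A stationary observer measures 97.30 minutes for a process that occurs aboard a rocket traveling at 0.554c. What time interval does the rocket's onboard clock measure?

Dilated time Δt = 97.30 minutes
γ = 1/√(1 - 0.554²) = 1.2012
Δt₀ = Δt/γ = 97.30/1.2012 = 81.00 minutes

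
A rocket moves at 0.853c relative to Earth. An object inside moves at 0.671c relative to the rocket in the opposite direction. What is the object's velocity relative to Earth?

Object's velocity in rocket frame is u' = -0.671c
u = (u' + v)/(1 + u'v/c²) = (v - 0.671)/(1 - 0.671·v/c²)
Numerator: 0.853 - 0.671 = 0.182
Denominator: 1 - 0.572363 = 0.427637
u = 0.182/0.427637 = 0.4256c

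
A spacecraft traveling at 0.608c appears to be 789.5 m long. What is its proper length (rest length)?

Contracted length L = 789.5 m
γ = 1/√(1 - 0.608²) = 1.2595
L₀ = γL = 1.2595 × 789.5 = 994.4 m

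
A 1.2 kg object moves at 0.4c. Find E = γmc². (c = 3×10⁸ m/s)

γ = 1/√(1 - 0.4²) = 1.091
mc² = 1.2 × (3×10⁸)² = 1.080×10¹⁷ J
E = γmc² = 1.091 × 1.080×10¹⁷ = 1.178×10¹⁷ J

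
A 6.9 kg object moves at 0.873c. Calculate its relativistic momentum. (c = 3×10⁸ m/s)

γ = 1/√(1 - 0.873²) = 2.050
v = 0.873 × 3×10⁸ = 2.619×10⁸ m/s
p = γmv = 2.050 × 6.9 × 2.619×10⁸ = 3.705×10⁹ kg·m/s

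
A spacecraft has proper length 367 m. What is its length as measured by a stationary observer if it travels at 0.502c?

Proper length L₀ = 367 m
γ = 1/√(1 - 0.502²) = 1.1562
L = L₀/γ = 367/1.1562 = 317.4 m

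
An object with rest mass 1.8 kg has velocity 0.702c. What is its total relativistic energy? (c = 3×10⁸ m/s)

γ = 1/√(1 - 0.702²) = 1.4041
mc² = 1.8 × (3×10⁸)² = 1.620×10¹⁷ J
E = γmc² = 1.4041 × 1.620×10¹⁷ = 2.275×10¹⁷ J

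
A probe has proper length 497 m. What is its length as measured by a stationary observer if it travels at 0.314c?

Proper length L₀ = 497 m
γ = 1/√(1 - 0.314²) = 1.0533
L = L₀/γ = 497/1.0533 = 471.9 m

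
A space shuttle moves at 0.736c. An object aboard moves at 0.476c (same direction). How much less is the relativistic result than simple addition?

Classical: u' + v = 0.476 + 0.736 = 1.212c
Relativistic: u = (0.476 + 0.736)/(1 + 0.350336) = 1.212/1.350336 = 0.8976c
Difference: 1.212 - 0.8976 = 0.3144c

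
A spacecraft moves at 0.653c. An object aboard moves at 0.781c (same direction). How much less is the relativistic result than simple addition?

Classical: u' + v = 0.781 + 0.653 = 1.434c
Relativistic: u = (0.781 + 0.653)/(1 + 0.509993) = 1.434/1.509993 = 0.9497c
Difference: 1.434 - 0.9497 = 0.4843c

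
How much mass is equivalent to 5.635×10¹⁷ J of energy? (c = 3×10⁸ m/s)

From E = mc², we get m = E/c²
c² = (3×10⁸)² = 9×10¹⁶ m²/s²
m = 5.635×10¹⁷ / 9×10¹⁶ = 6.261 kg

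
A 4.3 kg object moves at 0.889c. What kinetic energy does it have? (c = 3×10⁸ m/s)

γ = 1/√(1 - 0.889²) = 2.1838
γ - 1 = 1.1838
KE = (γ-1)mc² = 1.1838 × 4.3 × (3×10⁸)² = 4.581×10¹⁷ J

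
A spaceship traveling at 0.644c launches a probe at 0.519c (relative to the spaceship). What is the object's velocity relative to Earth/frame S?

u = (u' + v)/(1 + u'v/c²)
Numerator: 0.519 + 0.644 = 1.163
Denominator: 1 + 0.334236 = 1.334236
u = 1.163/1.334236 = 0.8717c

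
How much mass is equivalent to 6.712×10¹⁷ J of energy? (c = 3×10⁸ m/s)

From E = mc², we get m = E/c²
c² = (3×10⁸)² = 9×10¹⁶ m²/s²
m = 6.712×10¹⁷ / 9×10¹⁶ = 7.458 kg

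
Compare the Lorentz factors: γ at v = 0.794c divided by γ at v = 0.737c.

γ₁ = 1/√(1 - 0.794²) = 1.6450
γ₂ = 1/√(1 - 0.737²) = 1.4795
γ₁/γ₂ = 1.6450/1.4795 = 1.112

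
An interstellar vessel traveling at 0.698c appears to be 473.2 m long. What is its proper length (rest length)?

Contracted length L = 473.2 m
γ = 1/√(1 - 0.698²) = 1.3965
L₀ = γL = 1.3965 × 473.2 = 660.8 m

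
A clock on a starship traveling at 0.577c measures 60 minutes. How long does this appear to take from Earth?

Proper time Δt₀ = 60 minutes
γ = 1/√(1 - 0.577²) = 1.2244
Δt = γΔt₀ = 1.2244 × 60 = 73.46 minutes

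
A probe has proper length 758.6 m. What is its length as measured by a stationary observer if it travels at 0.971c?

Proper length L₀ = 758.6 m
γ = 1/√(1 - 0.971²) = 4.183
L = L₀/γ = 758.6/4.183 = 181.4 m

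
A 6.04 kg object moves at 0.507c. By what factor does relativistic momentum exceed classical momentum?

p_rel = γmv, p_class = mv
Ratio = γ = 1/√(1 - 0.507²) = 1.160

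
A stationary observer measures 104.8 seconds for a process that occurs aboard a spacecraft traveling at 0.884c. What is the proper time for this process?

Dilated time Δt = 104.8 seconds
γ = 1/√(1 - 0.884²) = 2.139
Δt₀ = Δt/γ = 104.8/2.139 = 48.99 seconds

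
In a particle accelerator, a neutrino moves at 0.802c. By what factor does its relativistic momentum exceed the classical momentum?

p_rel = γmv, p_class = mv
Ratio = γ = 1/√(1 - 0.802²)
= 1/√(0.356796) = 1.674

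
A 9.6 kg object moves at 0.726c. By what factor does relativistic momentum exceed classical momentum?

p_rel = γmv, p_class = mv
Ratio = γ = 1/√(1 - 0.726²) = 1.454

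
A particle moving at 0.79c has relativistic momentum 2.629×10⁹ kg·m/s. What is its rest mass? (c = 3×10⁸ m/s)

γ = 1/√(1 - 0.79²) = 1.631
v = 0.79 × 3×10⁸ = 2.370×10⁸ m/s
m = p/(γv) = 2.629×10⁹/(1.631 × 2.370×10⁸) = 6.801 kg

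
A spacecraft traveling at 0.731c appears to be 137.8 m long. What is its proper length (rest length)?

Contracted length L = 137.8 m
γ = 1/√(1 - 0.731²) = 1.465
L₀ = γL = 1.465 × 137.8 = 201.9 m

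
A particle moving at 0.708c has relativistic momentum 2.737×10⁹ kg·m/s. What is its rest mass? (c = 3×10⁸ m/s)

γ = 1/√(1 - 0.708²) = 1.416
v = 0.708 × 3×10⁸ = 2.124×10⁸ m/s
m = p/(γv) = 2.737×10⁹/(1.416 × 2.124×10⁸) = 9.100 kg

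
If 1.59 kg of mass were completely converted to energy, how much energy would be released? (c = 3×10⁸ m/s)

Using E = mc²:
c² = (3×10⁸)² = 9×10¹⁶ m²/s²
E = 1.59 × 9×10¹⁶ = 1.431×10¹⁷ J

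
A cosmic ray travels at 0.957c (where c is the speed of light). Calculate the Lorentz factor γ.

v/c = 0.957, so (v/c)² = 0.915849
1 - (v/c)² = 0.084151
γ = 1/√(0.084151) = 3.447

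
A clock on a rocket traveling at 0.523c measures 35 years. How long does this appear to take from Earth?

Proper time Δt₀ = 35 years
γ = 1/√(1 - 0.523²) = 1.173
Δt = γΔt₀ = 1.173 × 35 = 41.06 years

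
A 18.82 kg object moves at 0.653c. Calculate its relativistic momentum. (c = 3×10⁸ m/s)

γ = 1/√(1 - 0.653²) = 1.3204
v = 0.653 × 3×10⁸ = 1.959×10⁸ m/s
p = γmv = 1.3204 × 18.82 × 1.959×10⁸ = 4.868×10⁹ kg·m/s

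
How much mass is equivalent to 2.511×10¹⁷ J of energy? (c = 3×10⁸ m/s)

From E = mc², we get m = E/c²
c² = (3×10⁸)² = 9×10¹⁶ m²/s²
m = 2.511×10¹⁷ / 9×10¹⁶ = 2.790 kg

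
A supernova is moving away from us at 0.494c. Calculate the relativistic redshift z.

β = 0.494
(1+β)/(1-β) = 1.494/0.506 = 2.9526
√(2.9526) = 1.7183
z = 1.7183 - 1 = 0.7183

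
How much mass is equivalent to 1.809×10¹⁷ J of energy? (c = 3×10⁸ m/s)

From E = mc², we get m = E/c²
c² = (3×10⁸)² = 9×10¹⁶ m²/s²
m = 1.809×10¹⁷ / 9×10¹⁶ = 2.010 kg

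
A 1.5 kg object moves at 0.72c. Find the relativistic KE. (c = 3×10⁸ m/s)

γ = 1/√(1 - 0.72²) = 1.44098
γ - 1 = 0.44098
KE = (γ-1)mc² = 0.44098 × 1.5 × (3×10⁸)² = 5.953×10¹⁶ J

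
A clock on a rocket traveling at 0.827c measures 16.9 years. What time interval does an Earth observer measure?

Proper time Δt₀ = 16.9 years
γ = 1/√(1 - 0.827²) = 1.7787
Δt = γΔt₀ = 1.7787 × 16.9 = 30.06 years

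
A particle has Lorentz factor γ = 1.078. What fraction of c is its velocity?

From γ = 1/√(1 - v²/c²):
1/γ² = 1/1.078² = 0.8605
v²/c² = 1 - 0.8605 = 0.1395
v/c = √(0.1395) = 0.3735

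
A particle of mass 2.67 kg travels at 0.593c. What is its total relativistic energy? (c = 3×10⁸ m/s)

γ = 1/√(1 - 0.593²) = 1.2419
mc² = 2.67 × (3×10⁸)² = 2.403×10¹⁷ J
E = γmc² = 1.2419 × 2.403×10¹⁷ = 2.984×10¹⁷ J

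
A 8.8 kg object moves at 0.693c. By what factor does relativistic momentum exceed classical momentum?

p_rel = γmv, p_class = mv
Ratio = γ = 1/√(1 - 0.693²) = 1.387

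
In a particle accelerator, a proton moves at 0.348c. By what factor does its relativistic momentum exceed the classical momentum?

p_rel = γmv, p_class = mv
Ratio = γ = 1/√(1 - 0.348²)
= 1/√(0.878896) = 1.067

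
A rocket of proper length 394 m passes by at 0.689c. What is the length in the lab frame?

Proper length L₀ = 394 m
γ = 1/√(1 - 0.689²) = 1.37976
L = L₀/γ = 394/1.37976 = 285.6 m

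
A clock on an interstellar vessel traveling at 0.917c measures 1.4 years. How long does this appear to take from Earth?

Proper time Δt₀ = 1.4 years
γ = 1/√(1 - 0.917²) = 2.507
Δt = γΔt₀ = 2.507 × 1.4 = 3.510 years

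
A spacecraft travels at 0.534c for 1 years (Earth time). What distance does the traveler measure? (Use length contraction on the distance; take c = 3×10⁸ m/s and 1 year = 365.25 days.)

Earth distance: d = v × t = 0.534c × 1 yr = 5.056×10¹⁵ m
γ = 1.183
d' = d/γ = 5.056×10¹⁵/1.183 = 4.274×10¹⁵ m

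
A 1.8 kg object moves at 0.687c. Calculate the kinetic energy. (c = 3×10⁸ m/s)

γ = 1/√(1 - 0.687²) = 1.3762
γ - 1 = 0.3762
KE = (γ-1)mc² = 0.3762 × 1.8 × (3×10⁸)² = 6.094×10¹⁶ J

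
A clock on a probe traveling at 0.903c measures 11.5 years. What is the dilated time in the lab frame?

Proper time Δt₀ = 11.5 years
γ = 1/√(1 - 0.903²) = 2.328
Δt = γΔt₀ = 2.328 × 11.5 = 26.77 years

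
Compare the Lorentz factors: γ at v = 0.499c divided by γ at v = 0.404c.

γ₁ = 1/√(1 - 0.499²) = 1.154
γ₂ = 1/√(1 - 0.404²) = 1.093
γ₁/γ₂ = 1.154/1.093 = 1.056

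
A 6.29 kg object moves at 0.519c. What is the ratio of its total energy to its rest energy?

E = γmc², E₀ = mc²
E/E₀ = γ = 1/√(1 - 0.519²) = 1.170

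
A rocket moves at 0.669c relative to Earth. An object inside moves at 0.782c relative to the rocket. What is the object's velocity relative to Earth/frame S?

u = (u' + v)/(1 + u'v/c²)
Numerator: 0.782 + 0.669 = 1.451
Denominator: 1 + 0.523158 = 1.523158
u = 1.451/1.523158 = 0.9526c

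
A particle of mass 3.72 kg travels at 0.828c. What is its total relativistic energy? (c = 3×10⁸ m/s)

γ = 1/√(1 - 0.828²) = 1.7834
mc² = 3.72 × (3×10⁸)² = 3.348×10¹⁷ J
E = γmc² = 1.7834 × 3.348×10¹⁷ = 5.971×10¹⁷ J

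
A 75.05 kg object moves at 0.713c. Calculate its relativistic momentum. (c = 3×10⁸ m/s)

γ = 1/√(1 - 0.713²) = 1.4262
v = 0.713 × 3×10⁸ = 2.139×10⁸ m/s
p = γmv = 1.4262 × 75.05 × 2.139×10⁸ = 2.290×10¹⁰ kg·m/s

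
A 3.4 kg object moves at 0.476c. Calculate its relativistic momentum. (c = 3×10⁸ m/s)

γ = 1/√(1 - 0.476²) = 1.1371
v = 0.476 × 3×10⁸ = 1.428×10⁸ m/s
p = γmv = 1.1371 × 3.4 × 1.428×10⁸ = 5.521×10⁸ kg·m/s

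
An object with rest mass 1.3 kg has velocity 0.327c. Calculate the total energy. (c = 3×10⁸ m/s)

γ = 1/√(1 - 0.327²) = 1.058
mc² = 1.3 × (3×10⁸)² = 1.170×10¹⁷ J
E = γmc² = 1.058 × 1.170×10¹⁷ = 1.238×10¹⁷ J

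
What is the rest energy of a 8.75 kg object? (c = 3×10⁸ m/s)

c² = (3×10⁸)² = 9.000×10¹⁶ m²/s²
E₀ = mc² = 8.75 × 9.000×10¹⁶ = 7.875×10¹⁷ J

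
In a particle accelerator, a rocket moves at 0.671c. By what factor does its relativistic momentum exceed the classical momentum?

p_rel = γmv, p_class = mv
Ratio = γ = 1/√(1 - 0.671²)
= 1/√(0.549759) = 1.349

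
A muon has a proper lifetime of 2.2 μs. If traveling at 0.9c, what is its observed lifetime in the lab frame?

Proper lifetime τ₀ = 2.2 μs
γ = 1/√(1 - 0.9²) = 2.294
τ = γτ₀ = 2.294 × 2.2 μs = 5.047 μs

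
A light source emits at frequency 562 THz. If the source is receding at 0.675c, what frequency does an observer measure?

β = v/c = 0.675
(1-β)/(1+β) = 0.325/1.675 = 0.1940
Doppler factor = √(0.1940) = 0.4405
f_obs = 562 × 0.4405 = 247.6 THz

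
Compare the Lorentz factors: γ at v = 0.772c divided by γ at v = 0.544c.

γ₁ = 1/√(1 - 0.772²) = 1.573
γ₂ = 1/√(1 - 0.544²) = 1.192
γ₁/γ₂ = 1.573/1.192 = 1.320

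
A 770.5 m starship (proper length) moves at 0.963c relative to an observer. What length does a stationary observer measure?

Proper length L₀ = 770.5 m
γ = 1/√(1 - 0.963²) = 3.71056
L = L₀/γ = 770.5/3.71056 = 207.7 m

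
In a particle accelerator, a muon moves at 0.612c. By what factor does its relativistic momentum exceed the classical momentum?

p_rel = γmv, p_class = mv
Ratio = γ = 1/√(1 - 0.612²)
= 1/√(0.625456) = 1.264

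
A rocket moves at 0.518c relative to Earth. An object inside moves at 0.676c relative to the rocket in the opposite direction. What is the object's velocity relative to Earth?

Object's velocity in rocket frame is u' = -0.676c
u = (u' + v)/(1 + u'v/c²) = (v - 0.676)/(1 - 0.676·v/c²)
Numerator: 0.518 - 0.676 = -0.158
Denominator: 1 - 0.350168 = 0.649832
u = -0.158/0.649832 = -0.2431c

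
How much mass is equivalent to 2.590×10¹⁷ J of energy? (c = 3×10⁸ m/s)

From E = mc², we get m = E/c²
c² = (3×10⁸)² = 9×10¹⁶ m²/s²
m = 2.590×10¹⁷ / 9×10¹⁶ = 2.878 kg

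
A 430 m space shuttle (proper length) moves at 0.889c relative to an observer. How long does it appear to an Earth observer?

Proper length L₀ = 430 m
γ = 1/√(1 - 0.889²) = 2.184
L = L₀/γ = 430/2.184 = 196.9 m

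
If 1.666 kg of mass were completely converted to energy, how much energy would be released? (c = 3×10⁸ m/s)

Using E = mc²:
c² = (3×10⁸)² = 9×10¹⁶ m²/s²
E = 1.666 × 9×10¹⁶ = 1.499×10¹⁷ J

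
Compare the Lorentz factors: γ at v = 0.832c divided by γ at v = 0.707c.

γ₁ = 1/√(1 - 0.832²) = 1.803
γ₂ = 1/√(1 - 0.707²) = 1.414
γ₁/γ₂ = 1.803/1.414 = 1.275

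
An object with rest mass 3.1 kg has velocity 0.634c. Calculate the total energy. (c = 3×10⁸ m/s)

γ = 1/√(1 - 0.634²) = 1.2931
mc² = 3.1 × (3×10⁸)² = 2.790×10¹⁷ J
E = γmc² = 1.2931 × 2.790×10¹⁷ = 3.608×10¹⁷ J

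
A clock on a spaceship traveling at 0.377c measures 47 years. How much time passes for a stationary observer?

Proper time Δt₀ = 47 years
γ = 1/√(1 - 0.377²) = 1.07966
Δt = γΔt₀ = 1.07966 × 47 = 50.74 years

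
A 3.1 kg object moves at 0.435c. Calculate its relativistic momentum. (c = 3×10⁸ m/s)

γ = 1/√(1 - 0.435²) = 1.1106
v = 0.435 × 3×10⁸ = 1.305×10⁸ m/s
p = γmv = 1.1106 × 3.1 × 1.305×10⁸ = 4.493×10⁸ kg·m/s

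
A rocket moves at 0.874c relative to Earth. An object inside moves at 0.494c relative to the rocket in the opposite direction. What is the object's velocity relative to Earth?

Object's velocity in rocket frame is u' = -0.494c
u = (u' + v)/(1 + u'v/c²) = (v - 0.494)/(1 - 0.494·v/c²)
Numerator: 0.874 - 0.494 = 0.38
Denominator: 1 - 0.431756 = 0.568244
u = 0.38/0.568244 = 0.6687c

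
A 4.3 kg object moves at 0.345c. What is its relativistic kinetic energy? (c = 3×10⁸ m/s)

γ = 1/√(1 - 0.345²) = 1.065414
γ - 1 = 0.065414
KE = (γ-1)mc² = 0.065414 × 4.3 × (3×10⁸)² = 2.532×10¹⁶ J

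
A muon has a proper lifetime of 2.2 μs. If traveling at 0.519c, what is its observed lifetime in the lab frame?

Proper lifetime τ₀ = 2.2 μs
γ = 1/√(1 - 0.519²) = 1.170
τ = γτ₀ = 1.170 × 2.2 μs = 2.574 μs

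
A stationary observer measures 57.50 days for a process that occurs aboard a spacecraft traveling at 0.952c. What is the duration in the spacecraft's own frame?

Dilated time Δt = 57.50 days
γ = 1/√(1 - 0.952²) = 3.267
Δt₀ = Δt/γ = 57.50/3.267 = 17.60 days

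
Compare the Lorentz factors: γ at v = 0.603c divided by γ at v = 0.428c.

γ₁ = 1/√(1 - 0.603²) = 1.2535
γ₂ = 1/√(1 - 0.428²) = 1.1065
γ₁/γ₂ = 1.2535/1.1065 = 1.133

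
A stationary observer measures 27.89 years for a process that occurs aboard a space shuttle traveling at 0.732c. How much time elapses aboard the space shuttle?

Dilated time Δt = 27.89 years
γ = 1/√(1 - 0.732²) = 1.468
Δt₀ = Δt/γ = 27.89/1.468 = 19.00 years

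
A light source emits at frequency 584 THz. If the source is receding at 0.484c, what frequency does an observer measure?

β = v/c = 0.484
(1-β)/(1+β) = 0.516/1.484 = 0.3477
Doppler factor = √(0.3477) = 0.5897
f_obs = 584 × 0.5897 = 344.4 THz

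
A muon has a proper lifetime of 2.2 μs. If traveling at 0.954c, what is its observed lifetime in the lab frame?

Proper lifetime τ₀ = 2.2 μs
γ = 1/√(1 - 0.954²) = 3.3355
τ = γτ₀ = 3.3355 × 2.2 μs = 7.338 μs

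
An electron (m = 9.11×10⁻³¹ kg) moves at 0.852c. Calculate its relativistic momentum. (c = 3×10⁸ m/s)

γ = 1/√(1 - 0.852²) = 1.9101
v = 0.852 × 3×10⁸ = 2.556×10⁸ m/s
p = γmv = 1.9101 × 9.11×10⁻³¹ × 2.556×10⁸ = 4.448×10⁻²² kg·m/s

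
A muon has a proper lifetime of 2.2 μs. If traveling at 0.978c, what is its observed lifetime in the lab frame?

Proper lifetime τ₀ = 2.2 μs
γ = 1/√(1 - 0.978²) = 4.794
τ = γτ₀ = 4.794 × 2.2 μs = 10.55 μs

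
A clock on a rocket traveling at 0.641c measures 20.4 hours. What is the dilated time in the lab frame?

Proper time Δt₀ = 20.4 hours
γ = 1/√(1 - 0.641²) = 1.303
Δt = γΔt₀ = 1.303 × 20.4 = 26.58 hours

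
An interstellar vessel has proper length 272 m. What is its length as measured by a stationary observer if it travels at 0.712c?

Proper length L₀ = 272 m
γ = 1/√(1 - 0.712²) = 1.424
L = L₀/γ = 272/1.424 = 191.0 m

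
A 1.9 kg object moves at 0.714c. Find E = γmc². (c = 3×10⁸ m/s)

γ = 1/√(1 - 0.714²) = 1.428
mc² = 1.9 × (3×10⁸)² = 1.710×10¹⁷ J
E = γmc² = 1.428 × 1.710×10¹⁷ = 2.442×10¹⁷ J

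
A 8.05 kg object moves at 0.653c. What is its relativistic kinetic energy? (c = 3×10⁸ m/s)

γ = 1/√(1 - 0.653²) = 1.3204
γ - 1 = 0.3204
KE = (γ-1)mc² = 0.3204 × 8.05 × (3×10⁸)² = 2.321×10¹⁷ J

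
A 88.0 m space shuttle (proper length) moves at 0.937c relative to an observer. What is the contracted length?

Proper length L₀ = 88.0 m
γ = 1/√(1 - 0.937²) = 2.863
L = L₀/γ = 88.0/2.863 = 30.74 m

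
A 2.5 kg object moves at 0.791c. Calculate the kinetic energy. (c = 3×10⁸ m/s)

γ = 1/√(1 - 0.791²) = 1.6345
γ - 1 = 0.6345
KE = (γ-1)mc² = 0.6345 × 2.5 × (3×10⁸)² = 1.428×10¹⁷ J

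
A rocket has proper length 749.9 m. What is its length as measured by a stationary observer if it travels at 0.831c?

Proper length L₀ = 749.9 m
γ = 1/√(1 - 0.831²) = 1.798
L = L₀/γ = 749.9/1.798 = 417.1 m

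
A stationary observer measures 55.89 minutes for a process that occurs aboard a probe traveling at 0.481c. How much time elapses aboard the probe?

Dilated time Δt = 55.89 minutes
γ = 1/√(1 - 0.481²) = 1.1406
Δt₀ = Δt/γ = 55.89/1.1406 = 49.00 minutes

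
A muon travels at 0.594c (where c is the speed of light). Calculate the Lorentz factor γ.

v/c = 0.594, so (v/c)² = 0.352836
1 - (v/c)² = 0.647164
γ = 1/√(0.647164) = 1.243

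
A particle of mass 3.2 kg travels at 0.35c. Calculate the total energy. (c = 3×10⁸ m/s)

γ = 1/√(1 - 0.35²) = 1.0675
mc² = 3.2 × (3×10⁸)² = 2.880×10¹⁷ J
E = γmc² = 1.0675 × 2.880×10¹⁷ = 3.074×10¹⁷ J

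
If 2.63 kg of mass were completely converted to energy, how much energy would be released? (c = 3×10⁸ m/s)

Using E = mc²:
c² = (3×10⁸)² = 9×10¹⁶ m²/s²
E = 2.63 × 9×10¹⁶ = 2.367×10¹⁷ J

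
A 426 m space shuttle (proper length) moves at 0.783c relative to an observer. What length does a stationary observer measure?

Proper length L₀ = 426 m
γ = 1/√(1 - 0.783²) = 1.6077
L = L₀/γ = 426/1.6077 = 265.0 m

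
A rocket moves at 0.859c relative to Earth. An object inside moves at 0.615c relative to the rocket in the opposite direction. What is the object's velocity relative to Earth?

Object's velocity in rocket frame is u' = -0.615c
u = (u' + v)/(1 + u'v/c²) = (v - 0.615)/(1 - 0.615·v/c²)
Numerator: 0.859 - 0.615 = 0.244
Denominator: 1 - 0.528285 = 0.471715
u = 0.244/0.471715 = 0.5173c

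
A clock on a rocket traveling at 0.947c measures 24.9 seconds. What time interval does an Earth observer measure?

Proper time Δt₀ = 24.9 seconds
γ = 1/√(1 - 0.947²) = 3.113
Δt = γΔt₀ = 3.113 × 24.9 = 77.51 seconds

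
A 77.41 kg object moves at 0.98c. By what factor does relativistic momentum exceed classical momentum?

p_rel = γmv, p_class = mv
Ratio = γ = 1/√(1 - 0.98²) = 5.025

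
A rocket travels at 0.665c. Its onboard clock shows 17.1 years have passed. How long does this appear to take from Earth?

Proper time Δt₀ = 17.1 years
γ = 1/√(1 - 0.665²) = 1.339
Δt = γΔt₀ = 1.339 × 17.1 = 22.90 years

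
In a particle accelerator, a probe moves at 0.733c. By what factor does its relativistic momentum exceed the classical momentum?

p_rel = γmv, p_class = mv
Ratio = γ = 1/√(1 - 0.733²)
= 1/√(0.462711) = 1.470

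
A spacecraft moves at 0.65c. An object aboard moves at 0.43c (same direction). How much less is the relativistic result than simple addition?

Classical: u' + v = 0.43 + 0.65 = 1.08c
Relativistic: u = (0.43 + 0.65)/(1 + 0.2795) = 1.08/1.2795 = 0.8441c
Difference: 1.08 - 0.8441 = 0.2359c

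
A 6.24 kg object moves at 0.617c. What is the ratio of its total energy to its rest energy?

E = γmc², E₀ = mc²
E/E₀ = γ = 1/√(1 - 0.617²) = 1.271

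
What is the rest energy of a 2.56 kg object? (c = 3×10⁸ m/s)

c² = (3×10⁸)² = 9.000×10¹⁶ m²/s²
E₀ = mc² = 2.56 × 9.000×10¹⁶ = 2.304×10¹⁷ J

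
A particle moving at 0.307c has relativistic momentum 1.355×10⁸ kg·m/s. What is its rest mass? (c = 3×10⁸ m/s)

γ = 1/√(1 - 0.307²) = 1.051
v = 0.307 × 3×10⁸ = 9.210×10⁷ m/s
m = p/(γv) = 1.355×10⁸/(1.051 × 9.210×10⁷) = 1.400 kg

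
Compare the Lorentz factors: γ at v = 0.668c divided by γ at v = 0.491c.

γ₁ = 1/√(1 - 0.668²) = 1.344
γ₂ = 1/√(1 - 0.491²) = 1.148
γ₁/γ₂ = 1.344/1.148 = 1.171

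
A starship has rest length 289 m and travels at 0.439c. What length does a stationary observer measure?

Proper length L₀ = 289 m
γ = 1/√(1 - 0.439²) = 1.113
L = L₀/γ = 289/1.113 = 259.7 m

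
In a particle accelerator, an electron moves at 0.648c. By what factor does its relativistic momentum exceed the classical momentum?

p_rel = γmv, p_class = mv
Ratio = γ = 1/√(1 - 0.648²)
= 1/√(0.580096) = 1.313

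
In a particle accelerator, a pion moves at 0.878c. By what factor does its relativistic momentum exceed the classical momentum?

p_rel = γmv, p_class = mv
Ratio = γ = 1/√(1 - 0.878²)
= 1/√(0.229116) = 2.089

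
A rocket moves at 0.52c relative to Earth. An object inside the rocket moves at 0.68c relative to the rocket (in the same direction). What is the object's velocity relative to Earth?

u = (u' + v)/(1 + u'v/c²)
Numerator: 0.68 + 0.52 = 1.2
Denominator: 1 + 0.3536 = 1.3536
u = 1.2/1.3536 = 0.8865c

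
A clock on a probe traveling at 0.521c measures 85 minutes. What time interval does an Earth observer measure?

Proper time Δt₀ = 85 minutes
γ = 1/√(1 - 0.521²) = 1.17157
Δt = γΔt₀ = 1.17157 × 85 = 99.58 minutes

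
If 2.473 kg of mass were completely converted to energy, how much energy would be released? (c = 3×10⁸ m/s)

Using E = mc²:
c² = (3×10⁸)² = 9×10¹⁶ m²/s²
E = 2.473 × 9×10¹⁶ = 2.226×10¹⁷ J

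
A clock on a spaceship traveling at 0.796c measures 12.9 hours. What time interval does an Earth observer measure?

Proper time Δt₀ = 12.9 hours
γ = 1/√(1 - 0.796²) = 1.652
Δt = γΔt₀ = 1.652 × 12.9 = 21.31 hours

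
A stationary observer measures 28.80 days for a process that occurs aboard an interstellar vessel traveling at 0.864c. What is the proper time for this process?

Dilated time Δt = 28.80 days
γ = 1/√(1 - 0.864²) = 1.986
Δt₀ = Δt/γ = 28.80/1.986 = 14.50 days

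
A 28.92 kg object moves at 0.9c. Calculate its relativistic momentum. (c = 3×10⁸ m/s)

γ = 1/√(1 - 0.9²) = 2.294
v = 0.9 × 3×10⁸ = 2.700×10⁸ m/s
p = γmv = 2.294 × 28.92 × 2.700×10⁸ = 1.791×10¹⁰ kg·m/s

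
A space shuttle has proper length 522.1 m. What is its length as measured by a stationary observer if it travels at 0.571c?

Proper length L₀ = 522.1 m
γ = 1/√(1 - 0.571²) = 1.2181
L = L₀/γ = 522.1/1.2181 = 428.6 m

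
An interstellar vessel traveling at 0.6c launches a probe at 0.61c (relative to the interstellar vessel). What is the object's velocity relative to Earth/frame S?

u = (u' + v)/(1 + u'v/c²)
Numerator: 0.61 + 0.6 = 1.21
Denominator: 1 + 0.366 = 1.366
u = 1.21/1.366 = 0.8858c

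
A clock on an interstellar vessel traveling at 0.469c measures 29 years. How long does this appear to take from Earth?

Proper time Δt₀ = 29 years
γ = 1/√(1 - 0.469²) = 1.13225
Δt = γΔt₀ = 1.13225 × 29 = 32.84 years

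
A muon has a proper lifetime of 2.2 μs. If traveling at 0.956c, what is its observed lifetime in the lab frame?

Proper lifetime τ₀ = 2.2 μs
γ = 1/√(1 - 0.956²) = 3.4087
τ = γτ₀ = 3.4087 × 2.2 μs = 7.499 μs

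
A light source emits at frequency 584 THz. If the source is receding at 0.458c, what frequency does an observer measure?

β = v/c = 0.458
(1-β)/(1+β) = 0.542/1.458 = 0.3717
Doppler factor = √(0.3717) = 0.6097
f_obs = 584 × 0.6097 = 356.1 THz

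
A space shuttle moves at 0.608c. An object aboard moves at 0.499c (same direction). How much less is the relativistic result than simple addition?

Classical: u' + v = 0.499 + 0.608 = 1.107c
Relativistic: u = (0.499 + 0.608)/(1 + 0.303392) = 1.107/1.303392 = 0.8493c
Difference: 1.107 - 0.8493 = 0.2577c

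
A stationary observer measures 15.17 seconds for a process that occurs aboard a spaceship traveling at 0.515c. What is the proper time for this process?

Dilated time Δt = 15.17 seconds
γ = 1/√(1 - 0.515²) = 1.167
Δt₀ = Δt/γ = 15.17/1.167 = 13.00 seconds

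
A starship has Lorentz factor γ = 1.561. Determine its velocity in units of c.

From γ = 1/√(1 - v²/c²):
1/γ² = 1/1.561² = 0.4104
v²/c² = 1 - 0.4104 = 0.5896
v/c = √(0.5896) = 0.7679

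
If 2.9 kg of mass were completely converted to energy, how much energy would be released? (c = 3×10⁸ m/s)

Using E = mc²:
c² = (3×10⁸)² = 9×10¹⁶ m²/s²
E = 2.9 × 9×10¹⁶ = 2.610×10¹⁷ J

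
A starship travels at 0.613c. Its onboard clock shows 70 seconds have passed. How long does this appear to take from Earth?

Proper time Δt₀ = 70 seconds
γ = 1/√(1 - 0.613²) = 1.2657
Δt = γΔt₀ = 1.2657 × 70 = 88.60 seconds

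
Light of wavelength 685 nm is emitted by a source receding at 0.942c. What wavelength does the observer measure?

β = 0.942
Wavelength Doppler factor = √(1.942/0.058) = √(33.483) = 5.7864
λ_obs = 685 × 5.7864 = 3964 nm (redshift)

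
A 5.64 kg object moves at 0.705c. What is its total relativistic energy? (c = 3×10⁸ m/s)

γ = 1/√(1 - 0.705²) = 1.410
mc² = 5.64 × (3×10⁸)² = 5.076×10¹⁷ J
E = γmc² = 1.410 × 5.076×10¹⁷ = 7.157×10¹⁷ J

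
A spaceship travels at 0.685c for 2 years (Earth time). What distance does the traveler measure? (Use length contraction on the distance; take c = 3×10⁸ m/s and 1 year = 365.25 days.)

Earth distance: d = v × t = 0.685c × 2 yr = 1.2970×10¹⁶ m
γ = 1.3726
d' = d/γ = 1.2970×10¹⁶/1.3726 = 9.449×10¹⁵ m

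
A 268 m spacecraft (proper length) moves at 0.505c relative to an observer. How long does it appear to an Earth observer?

Proper length L₀ = 268 m
γ = 1/√(1 - 0.505²) = 1.1586
L = L₀/γ = 268/1.1586 = 231.3 m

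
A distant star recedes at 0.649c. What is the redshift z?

β = 0.649
(1+β)/(1-β) = 1.649/0.351 = 4.698
√(4.698) = 2.167
z = 2.167 - 1 = 1.167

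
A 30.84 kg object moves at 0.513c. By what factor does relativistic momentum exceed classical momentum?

p_rel = γmv, p_class = mv
Ratio = γ = 1/√(1 - 0.513²) = 1.165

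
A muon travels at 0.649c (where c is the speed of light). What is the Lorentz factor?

v/c = 0.649, so (v/c)² = 0.421201
1 - (v/c)² = 0.578799
γ = 1/√(0.578799) = 1.314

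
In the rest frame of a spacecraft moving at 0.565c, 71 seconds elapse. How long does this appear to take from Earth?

Proper time Δt₀ = 71 seconds
γ = 1/√(1 - 0.565²) = 1.212
Δt = γΔt₀ = 1.212 × 71 = 86.05 seconds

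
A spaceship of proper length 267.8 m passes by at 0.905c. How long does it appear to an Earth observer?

Proper length L₀ = 267.8 m
γ = 1/√(1 - 0.905²) = 2.351
L = L₀/γ = 267.8/2.351 = 113.9 m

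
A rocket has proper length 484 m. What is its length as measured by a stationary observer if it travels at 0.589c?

Proper length L₀ = 484 m
γ = 1/√(1 - 0.589²) = 1.2374
L = L₀/γ = 484/1.2374 = 391.1 m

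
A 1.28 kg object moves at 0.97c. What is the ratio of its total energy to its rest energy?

E = γmc², E₀ = mc²
E/E₀ = γ = 1/√(1 - 0.97²) = 4.113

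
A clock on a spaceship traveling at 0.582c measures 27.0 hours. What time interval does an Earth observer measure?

Proper time Δt₀ = 27.0 hours
γ = 1/√(1 - 0.582²) = 1.2297
Δt = γΔt₀ = 1.2297 × 27.0 = 33.20 hours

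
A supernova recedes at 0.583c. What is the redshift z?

β = 0.583
(1+β)/(1-β) = 1.583/0.417 = 3.7962
√(3.7962) = 1.9484
z = 1.9484 - 1 = 0.9484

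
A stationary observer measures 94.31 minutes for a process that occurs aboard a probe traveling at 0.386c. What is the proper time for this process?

Dilated time Δt = 94.31 minutes
γ = 1/√(1 - 0.386²) = 1.084
Δt₀ = Δt/γ = 94.31/1.084 = 87.00 minutes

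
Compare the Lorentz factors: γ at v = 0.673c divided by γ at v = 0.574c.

γ₁ = 1/√(1 - 0.673²) = 1.352
γ₂ = 1/√(1 - 0.574²) = 1.221
γ₁/γ₂ = 1.352/1.221 = 1.107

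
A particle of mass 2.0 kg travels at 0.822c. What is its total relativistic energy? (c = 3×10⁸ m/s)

γ = 1/√(1 - 0.822²) = 1.756
mc² = 2.0 × (3×10⁸)² = 1.800×10¹⁷ J
E = γmc² = 1.756 × 1.800×10¹⁷ = 3.161×10¹⁷ J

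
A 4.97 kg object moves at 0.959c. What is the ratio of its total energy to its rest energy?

E = γmc², E₀ = mc²
E/E₀ = γ = 1/√(1 - 0.959²) = 3.529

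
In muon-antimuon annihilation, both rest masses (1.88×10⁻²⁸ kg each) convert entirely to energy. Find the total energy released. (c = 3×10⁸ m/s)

Both particles have the same rest mass, so total mass = 2m
E = 2m·c² = 2 × 1.88×10⁻²⁸ × (3×10⁸)²
= 2 × 1.88×10⁻²⁸ × 9×10¹⁶
= 3.384×10⁻¹¹ J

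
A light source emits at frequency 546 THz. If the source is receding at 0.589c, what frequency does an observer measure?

β = v/c = 0.589
(1-β)/(1+β) = 0.411/1.589 = 0.2587
Doppler factor = √(0.2587) = 0.5086
f_obs = 546 × 0.5086 = 277.7 THz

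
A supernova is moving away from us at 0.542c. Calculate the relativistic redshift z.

β = 0.542
(1+β)/(1-β) = 1.542/0.458 = 3.367
√(3.367) = 1.8349
z = 1.8349 - 1 = 0.8349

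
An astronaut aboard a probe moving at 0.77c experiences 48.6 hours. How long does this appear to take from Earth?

Proper time Δt₀ = 48.6 hours
γ = 1/√(1 - 0.77²) = 1.5673
Δt = γΔt₀ = 1.5673 × 48.6 = 76.17 hours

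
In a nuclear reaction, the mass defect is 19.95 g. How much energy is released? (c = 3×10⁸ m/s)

Convert mass defect: Δm = 19.95 g = 0.01995 kg
E = Δm·c² = 0.01995 × (3×10⁸)²
= 0.01995 × 9×10¹⁶ = 1.796×10¹⁵ J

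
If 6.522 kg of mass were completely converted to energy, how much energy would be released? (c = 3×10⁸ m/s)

Using E = mc²:
c² = (3×10⁸)² = 9×10¹⁶ m²/s²
E = 6.522 × 9×10¹⁶ = 5.870×10¹⁷ J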